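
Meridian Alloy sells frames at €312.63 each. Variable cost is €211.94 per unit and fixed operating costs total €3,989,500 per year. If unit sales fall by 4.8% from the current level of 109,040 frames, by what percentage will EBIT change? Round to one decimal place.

Total contribution margin = 109,040 × €100.69 = €10,979,237.60.
EBIT = €10,979,237.60 − €3,989,500 = €6,989,737.60.
DOL = contribution ÷ EBIT = €10,979,237.60 ÷ €6,989,737.60 = 1.5708.
Operating income changes by 1.5708 × -4.8% = -7.5%.

-7.5%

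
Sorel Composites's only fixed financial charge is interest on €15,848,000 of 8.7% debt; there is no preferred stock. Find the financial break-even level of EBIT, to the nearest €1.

Annual interest = 8.7% × €15,848,000 = €1,378,776.00.
With no preferred dividends, EPS = 0 when EBIT exactly covers interest, so the financial break-even EBIT is €1,378,776.00.

€1,378,776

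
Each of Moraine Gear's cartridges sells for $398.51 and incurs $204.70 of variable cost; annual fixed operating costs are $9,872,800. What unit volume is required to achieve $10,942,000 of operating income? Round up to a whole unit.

Each unit contributes $398.51 − $204.70 = $193.81.
Required volume = (fixed costs + target profit) ÷ CM = ($9,872,800 + $10,942,000) ÷ $193.81 = 107,397.97, so 107,398 cartridges.

107,398 cartridges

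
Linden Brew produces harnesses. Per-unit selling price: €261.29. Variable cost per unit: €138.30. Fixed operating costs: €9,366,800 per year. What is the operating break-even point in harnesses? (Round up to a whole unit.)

Contribution margin per unit = €261.29 − €138.30 = €122.99.
Break-even volume = fixed costs ÷ CM per unit = €9,366,800 ÷ €122.99 = 76,159.04, so 76,160 harnesses.

76,160 harnesses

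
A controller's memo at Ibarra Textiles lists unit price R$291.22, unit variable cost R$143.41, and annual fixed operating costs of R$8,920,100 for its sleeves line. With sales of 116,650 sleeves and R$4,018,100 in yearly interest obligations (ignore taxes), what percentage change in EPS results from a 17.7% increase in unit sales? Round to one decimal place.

Total contribution margin = 116,650 × R$147.81 = R$17,242,036.50.
Operating income = contribution − fixed costs = R$17,242,036.50 − R$8,920,100 = R$8,321,936.50.
Interest = R$4,018,100.00, so EBIT − I = R$4,303,836.50.
Degree of combined leverage = contribution ÷ (EBIT − I) = R$17,242,036.50 ÷ R$4,303,836.50 = 4.0062.
%ΔEPS = DCL × %ΔSales = 4.0062 × +17.7% = +70.9%.

+70.9%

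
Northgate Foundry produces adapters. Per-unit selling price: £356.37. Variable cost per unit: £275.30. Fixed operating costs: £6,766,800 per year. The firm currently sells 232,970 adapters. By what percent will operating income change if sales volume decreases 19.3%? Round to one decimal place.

At 232,970 units, contribution = 232,970 × £81.07 = £18,886,877.90.
Subtracting fixed costs: EBIT = £18,886,877.90 − £6,766,800 = £12,120,077.90.
DOL = contribution ÷ EBIT = £18,886,877.90 ÷ £12,120,077.90 = 1.5583.
So EBIT moves 1.5583 × (-19.3%) = -30.1%.

-30.1%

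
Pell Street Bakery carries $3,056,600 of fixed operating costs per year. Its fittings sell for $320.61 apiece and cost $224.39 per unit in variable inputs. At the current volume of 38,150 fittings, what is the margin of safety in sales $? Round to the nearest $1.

$2,046,523

Contribution margin per unit = $320.61 − $224.39 = $96.22. Break-even units = $3,056,600 ÷ $96.22 = 31,766.78; break-even revenue = 31,766.78 × $320.61 = $10,184,748.76.
Actual sales revenue = 38,150 × $320.61 = $12,231,271.50.
Margin of safety = $12,231,271.50 − $10,184,748.76 = $2,046,523.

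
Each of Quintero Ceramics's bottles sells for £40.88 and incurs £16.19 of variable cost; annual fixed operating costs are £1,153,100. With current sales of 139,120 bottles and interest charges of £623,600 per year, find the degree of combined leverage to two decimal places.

At 139,120 units, contribution = 139,120 × £24.69 = £3,434,872.80.
Operating income = contribution − fixed costs = £3,434,872.80 − £1,153,100 = £2,281,772.80. Interest = £623,600.00, so EBIT − I = £1,658,172.80.
Degree of total leverage = total CM / (EBIT − interest) = £3,434,872.80 / £1,658,172.80 = 2.0715.

2.07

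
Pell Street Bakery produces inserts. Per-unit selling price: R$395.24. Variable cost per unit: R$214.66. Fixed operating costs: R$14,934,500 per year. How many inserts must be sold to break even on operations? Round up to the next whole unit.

82,703 inserts

Unit CM = price − variable cost = R$395.24 − R$214.66 = R$180.58.
Break-even volume = fixed costs ÷ CM per unit = R$14,934,500 ÷ R$180.58 = 82,702.96, so 82,703 inserts.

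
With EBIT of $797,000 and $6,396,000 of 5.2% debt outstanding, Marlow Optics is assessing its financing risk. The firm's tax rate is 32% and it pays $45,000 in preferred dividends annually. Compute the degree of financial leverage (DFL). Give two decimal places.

2.00

Interest = $332,592.00.
Pre-tax preferred-dividend burden = $45,000 ÷ (1 − 0.32) = $66,176.47.
DFL = EBIT ÷ [EBIT − I − D_p/(1−t)] = $797,000 ÷ [$797,000 − $332,592.00 − $66,176.47] = $797,000 ÷ $398,231.53 = 2.0013.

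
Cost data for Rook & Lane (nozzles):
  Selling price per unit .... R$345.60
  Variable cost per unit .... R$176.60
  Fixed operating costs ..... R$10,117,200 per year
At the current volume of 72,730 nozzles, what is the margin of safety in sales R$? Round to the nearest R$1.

R$4,446,113

Unit CM = price − variable cost = R$345.60 − R$176.60 = R$169.00. Break-even units = R$10,117,200 ÷ R$169.00 = 59,865.09; break-even revenue = 59,865.09 × R$345.60 = R$20,689,374.67.
Current sales = 72,730 × R$345.60 = R$25,135,488.00.
Margin of safety = R$25,135,488.00 − R$20,689,374.67 = R$4,446,113.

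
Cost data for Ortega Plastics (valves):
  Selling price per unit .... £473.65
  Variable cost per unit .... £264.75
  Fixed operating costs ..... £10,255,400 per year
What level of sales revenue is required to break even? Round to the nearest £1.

CM per unit = £473.65 − £264.75 = £208.90; CM ratio = £208.90 / £473.65 = 0.4410.
Break-even sales = FC ÷ CM ratio = £10,255,400 × £473.65 / £208.90 = £23,252,610.

£23,252,610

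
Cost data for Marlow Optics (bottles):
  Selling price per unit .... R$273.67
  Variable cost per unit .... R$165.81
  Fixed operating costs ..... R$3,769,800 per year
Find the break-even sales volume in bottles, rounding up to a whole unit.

34,951 bottles

Contribution margin per unit = R$273.67 − R$165.81 = R$107.86.
Break-even Q = R$3,769,800 / R$107.86 = 34,950.86 → 34,951 bottles.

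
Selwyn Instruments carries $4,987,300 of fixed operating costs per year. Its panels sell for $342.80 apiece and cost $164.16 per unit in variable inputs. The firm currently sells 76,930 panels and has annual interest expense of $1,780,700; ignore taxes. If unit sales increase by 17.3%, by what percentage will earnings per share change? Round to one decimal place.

Total contribution margin = 76,930 × $178.64 = $13,742,775.20.
Operating income = contribution − fixed costs = $13,742,775.20 − $4,987,300 = $8,755,475.20.
After interest of $1,780,700.00, pre-tax earnings = $6,974,775.20.
DCL = total CM / (EBIT − I) = $13,742,775.20 / $6,974,775.20 = 1.9704.
%ΔEPS = DCL × %ΔSales = 1.9704 × +17.3% = +34.1%.

+34.1%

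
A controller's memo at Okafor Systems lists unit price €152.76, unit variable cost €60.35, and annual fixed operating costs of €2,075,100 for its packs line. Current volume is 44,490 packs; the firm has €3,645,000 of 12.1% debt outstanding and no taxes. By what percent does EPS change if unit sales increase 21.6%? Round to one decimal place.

+55.7%

At 44,490 units, contribution = 44,490 × €92.41 = €4,111,320.90.
Operating income = contribution − fixed costs = €4,111,320.90 − €2,075,100 = €2,036,220.90.
Interest = €441,045.00, so EBIT − I = €1,595,175.90.
Degree of combined leverage = contribution ÷ (EBIT − I) = €4,111,320.90 ÷ €1,595,175.90 = 2.5773.
EPS therefore changes by 2.5773 × (+21.6%) = +55.7%.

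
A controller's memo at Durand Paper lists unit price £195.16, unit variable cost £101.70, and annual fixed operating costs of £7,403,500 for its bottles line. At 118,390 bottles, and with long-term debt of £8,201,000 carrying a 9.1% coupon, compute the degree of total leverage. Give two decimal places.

Contribution at this volume is 118,390 × £93.46 = £11,064,729.40.
Operating income = contribution − fixed costs = £11,064,729.40 − £7,403,500 = £3,661,229.40. Interest = £746,291.00, so EBIT − I = £2,914,938.40.
Degree of total leverage = total CM / (EBIT − interest) = £11,064,729.40 / £2,914,938.40 = 3.7959.

3.80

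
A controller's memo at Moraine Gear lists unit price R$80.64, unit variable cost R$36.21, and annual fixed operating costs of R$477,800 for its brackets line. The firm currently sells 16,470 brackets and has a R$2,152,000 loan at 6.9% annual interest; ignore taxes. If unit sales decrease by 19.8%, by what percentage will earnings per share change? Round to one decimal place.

-137.4%

Total contribution margin = 16,470 × R$44.43 = R$731,762.10.
Operating income = contribution − fixed costs = R$731,762.10 − R$477,800 = R$253,962.10.
Interest = R$148,488.00, so EBIT − I = R$105,474.10.
Degree of combined leverage = contribution ÷ (EBIT − I) = R$731,762.10 ÷ R$105,474.10 = 6.9378.
EPS therefore changes by 6.9378 × (-19.8%) = -137.4%.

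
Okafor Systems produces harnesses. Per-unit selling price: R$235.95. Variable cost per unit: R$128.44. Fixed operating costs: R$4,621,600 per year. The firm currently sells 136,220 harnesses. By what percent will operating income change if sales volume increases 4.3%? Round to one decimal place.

+6.3%

At 136,220 units, contribution = 136,220 × R$107.51 = R$14,645,012.20.
Operating income = contribution − fixed costs = R$14,645,012.20 − R$4,621,600 = R$10,023,412.20.
Degree of operating leverage = R$14,645,012.20 / R$10,023,412.20 = 1.4611.
So EBIT moves 1.4611 × (+4.3%) = +6.3%.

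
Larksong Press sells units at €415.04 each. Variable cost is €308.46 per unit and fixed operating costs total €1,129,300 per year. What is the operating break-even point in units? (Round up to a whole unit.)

10,596 units

Contribution margin per unit = €415.04 − €308.46 = €106.58.
Break-even Q = €1,129,300 / €106.58 = 10,595.80 → 10,596 units.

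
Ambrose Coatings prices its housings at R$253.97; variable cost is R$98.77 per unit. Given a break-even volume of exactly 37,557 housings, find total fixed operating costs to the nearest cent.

Unit CM = price − variable cost = R$253.97 − R$98.77 = R$155.20.
Since BE = FC / CM, FC = 37,557 × R$155.20 = R$5,828,846.40.

R$5,828,846.40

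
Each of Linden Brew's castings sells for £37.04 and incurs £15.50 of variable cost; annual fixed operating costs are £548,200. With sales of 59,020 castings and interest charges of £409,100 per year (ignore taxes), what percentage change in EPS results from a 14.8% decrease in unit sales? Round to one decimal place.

-59.9%

Total contribution margin = 59,020 × £21.54 = £1,271,290.80.
Subtracting fixed costs: EBIT = £1,271,290.80 − £548,200 = £723,090.80.
Interest = £409,100.00, so EBIT − I = £313,990.80.
DCL = total CM / (EBIT − I) = £1,271,290.80 / £313,990.80 = 4.0488.
%ΔEPS = DCL × %ΔSales = 4.0488 × -14.8% = -59.9%.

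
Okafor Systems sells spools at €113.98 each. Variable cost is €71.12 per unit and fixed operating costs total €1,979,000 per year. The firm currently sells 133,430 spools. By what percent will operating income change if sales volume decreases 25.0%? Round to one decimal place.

-38.2%

Contribution at this volume is 133,430 × €42.86 = €5,718,809.80.
EBIT = €5,718,809.80 − €1,979,000 = €3,739,809.80.
Degree of operating leverage = €5,718,809.80 / €3,739,809.80 = 1.5292.
%ΔEBIT = DOL × %ΔSales = 1.5292 × -25.0% = -38.2%.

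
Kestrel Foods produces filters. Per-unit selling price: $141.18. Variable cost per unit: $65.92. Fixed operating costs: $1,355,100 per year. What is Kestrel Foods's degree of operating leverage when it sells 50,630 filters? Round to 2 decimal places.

Total contribution margin = 50,630 × $75.26 = $3,810,413.80.
Subtracting fixed costs: EBIT = $3,810,413.80 − $1,355,100 = $2,455,313.80.
So DOL = total CM / EBIT = $3,810,413.80 / $2,455,313.80 = 1.5519.

1.55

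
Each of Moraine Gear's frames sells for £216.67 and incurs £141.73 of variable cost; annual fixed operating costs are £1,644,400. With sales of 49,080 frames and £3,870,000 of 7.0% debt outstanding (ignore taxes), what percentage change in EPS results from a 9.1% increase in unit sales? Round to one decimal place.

Total contribution margin = 49,080 × £74.94 = £3,678,055.20.
EBIT = £3,678,055.20 − £1,644,400 = £2,033,655.20.
Interest = £270,900.00, so EBIT − I = £1,762,755.20.
DCL = total CM / (EBIT − I) = £3,678,055.20 / £1,762,755.20 = 2.0865.
EPS therefore changes by 2.0865 × (+9.1%) = +19.0%.

+19.0%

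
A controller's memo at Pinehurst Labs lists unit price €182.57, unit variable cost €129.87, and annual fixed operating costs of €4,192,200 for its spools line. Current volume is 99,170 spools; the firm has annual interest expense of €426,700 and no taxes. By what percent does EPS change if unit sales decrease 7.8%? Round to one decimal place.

At 99,170 units, contribution = 99,170 × €52.70 = €5,226,259.00.
EBIT = €5,226,259.00 − €4,192,200 = €1,034,059.00.
Interest = €426,700.00, so EBIT − I = €607,359.00.
DCL = total CM / (EBIT − I) = €5,226,259.00 / €607,359.00 = 8.6049.
%ΔEPS = DCL × %ΔSales = 8.6049 × -7.8% = -67.1%.

-67.1%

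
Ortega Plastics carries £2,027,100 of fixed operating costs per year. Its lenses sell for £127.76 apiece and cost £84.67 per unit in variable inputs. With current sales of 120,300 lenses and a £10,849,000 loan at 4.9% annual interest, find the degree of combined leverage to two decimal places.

1.97

At 120,300 units, contribution = 120,300 × £43.09 = £5,183,727.00.
Operating income = contribution − fixed costs = £5,183,727.00 − £2,027,100 = £3,156,627.00. Interest = £531,601.00.
DOL = £5,183,727.00 ÷ £3,156,627.00 = 1.6422; DFL = £3,156,627.00 ÷ £2,625,026.00 = 1.2025.
Combined leverage = 1.6422 × 1.2025 = 1.9747.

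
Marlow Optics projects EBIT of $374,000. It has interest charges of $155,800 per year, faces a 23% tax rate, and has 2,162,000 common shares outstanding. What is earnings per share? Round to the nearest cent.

$0.08

Interest = $155,800.00, so EBT = $374,000 − $155,800.00 = $218,200.00.
Net income = $218,200.00 × (1 − 0.23) = $168,014.00.
Per share: $168,014.00 / 2,162,000 shares = $0.08.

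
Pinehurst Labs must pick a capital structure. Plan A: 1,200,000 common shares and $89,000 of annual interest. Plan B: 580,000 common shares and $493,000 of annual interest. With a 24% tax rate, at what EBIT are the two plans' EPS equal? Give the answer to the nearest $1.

Set EPS_A = EPS_B: (EBIT − $89,000)(1 − 0.24) ÷ 1,200,000 = (EBIT − $493,000)(1 − 0.24) ÷ 580,000.
The (1 − t) factor cancels: (EBIT − 89,000) × 580,000 = (EBIT − 493,000) × 1,200,000.
EBIT × (1,200,000 − 580,000) = 493,000 × 1,200,000 − 89,000 × 580,000 = 539,980,000,000, so EBIT = 539,980,000,000 ÷ 620,000 = 870,935.48.

$870,935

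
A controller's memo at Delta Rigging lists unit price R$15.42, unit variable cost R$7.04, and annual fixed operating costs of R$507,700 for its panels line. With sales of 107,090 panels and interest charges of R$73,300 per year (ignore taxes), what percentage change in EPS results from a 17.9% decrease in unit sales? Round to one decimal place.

Contribution at this volume is 107,090 × R$8.38 = R$897,414.20.
EBIT = R$897,414.20 − R$507,700 = R$389,714.20.
After interest of R$73,300.00, pre-tax earnings = R$316,414.20.
Degree of combined leverage = contribution ÷ (EBIT − I) = R$897,414.20 ÷ R$316,414.20 = 2.8362.
%ΔEPS = DCL × %ΔSales = 2.8362 × -17.9% = -50.8%.

-50.8%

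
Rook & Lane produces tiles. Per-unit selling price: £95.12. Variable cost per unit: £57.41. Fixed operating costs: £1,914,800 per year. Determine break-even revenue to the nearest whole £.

£4,829,907

CM per unit = £95.12 − £57.41 = £37.71; CM ratio = £37.71 / £95.12 = 0.3964.
Break-even sales = FC ÷ CM ratio = £1,914,800 × £95.12 / £37.71 = £4,829,907.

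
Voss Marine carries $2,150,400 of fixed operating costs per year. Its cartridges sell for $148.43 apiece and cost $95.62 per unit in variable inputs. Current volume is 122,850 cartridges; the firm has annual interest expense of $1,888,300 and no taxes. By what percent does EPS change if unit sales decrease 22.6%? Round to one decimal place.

-59.9%

Total contribution margin = 122,850 × $52.81 = $6,487,708.50.
Subtracting fixed costs: EBIT = $6,487,708.50 − $2,150,400 = $4,337,308.50.
Interest = $1,888,300.00, so EBIT − I = $2,449,008.50.
DCL = total CM / (EBIT − I) = $6,487,708.50 / $2,449,008.50 = 2.6491.
%ΔEPS = DCL × %ΔSales = 2.6491 × -22.6% = -59.9%.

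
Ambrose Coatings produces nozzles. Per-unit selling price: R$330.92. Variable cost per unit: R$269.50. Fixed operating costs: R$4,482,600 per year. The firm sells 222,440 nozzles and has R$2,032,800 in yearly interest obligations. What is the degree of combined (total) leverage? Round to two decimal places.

Total contribution margin = 222,440 × R$61.42 = R$13,662,264.80.
EBIT = R$13,662,264.80 − R$4,482,600 = R$9,179,664.80. Interest = R$2,032,800.00.
DOL = R$13,662,264.80 ÷ R$9,179,664.80 = 1.4883; DFL = R$9,179,664.80 ÷ R$7,146,864.80 = 1.2844.
Combined leverage = 1.4883 × 1.2844 = 1.9116.

1.91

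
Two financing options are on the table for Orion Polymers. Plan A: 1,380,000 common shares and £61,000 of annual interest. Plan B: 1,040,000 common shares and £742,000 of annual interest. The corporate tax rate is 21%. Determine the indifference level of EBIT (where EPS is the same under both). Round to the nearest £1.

At indifference, (EBIT − 61,000)(1 − t)/1,380,000 = (EBIT − 742,000)(1 − t)/1,040,000.
Cancelling (1 − t) and cross-multiplying: 1,040,000·(EBIT − 61,000) = 1,380,000·(EBIT − 742,000).
Solving, EBIT = (742,000·1,380,000 − 61,000·1,040,000) / (1,380,000 − 1,040,000) = 960,520,000,000 / 340,000 = 2,825,058.82.

£2,825,059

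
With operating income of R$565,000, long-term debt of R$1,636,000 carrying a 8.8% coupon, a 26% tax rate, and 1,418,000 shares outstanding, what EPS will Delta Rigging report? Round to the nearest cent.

R$0.22

Pre-tax income = R$565,000 − R$143,968.00 = R$421,032.00.
After tax at 26%: net income = R$421,032.00 × 0.74 = R$311,563.68.
Per share: R$311,563.68 / 1,418,000 shares = R$0.22.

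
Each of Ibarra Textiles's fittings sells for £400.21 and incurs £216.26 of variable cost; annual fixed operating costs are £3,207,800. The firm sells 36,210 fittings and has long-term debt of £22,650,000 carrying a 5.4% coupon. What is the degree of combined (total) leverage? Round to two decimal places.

Total contribution margin = 36,210 × £183.95 = £6,660,829.50.
Operating income = contribution − fixed costs = £6,660,829.50 − £3,207,800 = £3,453,029.50. Interest = £1,223,100.00.
DOL = £6,660,829.50 ÷ £3,453,029.50 = 1.9290; DFL = £3,453,029.50 ÷ £2,229,929.50 = 1.5485.
Combined leverage = 1.9290 × 1.5485 = 2.9871.

2.99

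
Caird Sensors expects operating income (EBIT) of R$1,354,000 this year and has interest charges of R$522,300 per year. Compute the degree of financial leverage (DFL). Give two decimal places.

Interest = R$522,300.00.
Degree of financial leverage = EBIT / (EBIT − interest) = R$1,354,000 / R$831,700.00 = 1.6280.

1.63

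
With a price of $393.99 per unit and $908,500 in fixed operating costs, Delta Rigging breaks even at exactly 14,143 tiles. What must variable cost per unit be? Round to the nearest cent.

Contribution per unit must be FC / Q = $908,500 / 14,143 = $64.2367.
Variable cost per unit = $393.99 − $64.2367 = $329.75.

$329.75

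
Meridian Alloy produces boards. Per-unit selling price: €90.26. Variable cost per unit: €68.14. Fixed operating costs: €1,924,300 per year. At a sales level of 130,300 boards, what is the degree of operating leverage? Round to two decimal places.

Contribution at this volume is 130,300 × €22.12 = €2,882,236.00.
EBIT = €2,882,236.00 − €1,924,300 = €957,936.00.
Degree of operating leverage = €2,882,236.00 / €957,936.00 = 3.0088.

3.01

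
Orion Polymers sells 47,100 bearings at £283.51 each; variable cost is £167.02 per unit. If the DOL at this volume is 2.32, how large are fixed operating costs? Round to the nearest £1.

£3,121,731

At 47,100 units, contribution = 47,100 × £116.49 = £5,486,679.00.
Since DOL = CM ÷ EBIT, EBIT = £5,486,679.00 ÷ 2.32 = £2,364,947.84.
And FC = contribution − EBIT = £5,486,679.00 − £2,364,947.84 = £3,121,731.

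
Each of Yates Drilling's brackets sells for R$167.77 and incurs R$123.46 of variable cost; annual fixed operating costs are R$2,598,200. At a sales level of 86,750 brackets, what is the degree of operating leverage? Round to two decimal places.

Contribution at this volume is 86,750 × R$44.31 = R$3,843,892.50.
Operating income = contribution − fixed costs = R$3,843,892.50 − R$2,598,200 = R$1,245,692.50.
So DOL = total CM / EBIT = R$3,843,892.50 / R$1,245,692.50 = 3.0857.

3.09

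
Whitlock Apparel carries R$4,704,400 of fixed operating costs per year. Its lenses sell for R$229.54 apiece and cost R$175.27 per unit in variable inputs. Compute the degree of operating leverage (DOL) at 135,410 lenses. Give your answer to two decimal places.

Total contribution margin = 135,410 × R$54.27 = R$7,348,700.70.
Operating income = contribution − fixed costs = R$7,348,700.70 − R$4,704,400 = R$2,644,300.70.
Degree of operating leverage = R$7,348,700.70 / R$2,644,300.70 = 2.7791.

2.78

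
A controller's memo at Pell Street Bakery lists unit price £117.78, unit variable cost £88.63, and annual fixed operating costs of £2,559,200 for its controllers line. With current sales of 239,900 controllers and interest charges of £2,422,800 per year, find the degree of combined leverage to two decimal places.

3.48

Contribution at this volume is 239,900 × £29.15 = £6,993,085.00.
EBIT = £6,993,085.00 − £2,559,200 = £4,433,885.00. Interest = £2,422,800.00, so EBIT − I = £2,011,085.00.
DCL = contribution ÷ (EBIT − I) = £6,993,085.00 ÷ £2,011,085.00 = 3.4773.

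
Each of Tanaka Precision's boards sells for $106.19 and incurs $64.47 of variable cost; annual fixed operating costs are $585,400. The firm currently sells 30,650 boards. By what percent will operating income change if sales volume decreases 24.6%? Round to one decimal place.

-45.4%

Contribution at this volume is 30,650 × $41.72 = $1,278,718.00.
Subtracting fixed costs: EBIT = $1,278,718.00 − $585,400 = $693,318.00.
So DOL = total CM / EBIT = $1,278,718.00 / $693,318.00 = 1.8443.
%ΔEBIT = DOL × %ΔSales = 1.8443 × -24.6% = -45.4%.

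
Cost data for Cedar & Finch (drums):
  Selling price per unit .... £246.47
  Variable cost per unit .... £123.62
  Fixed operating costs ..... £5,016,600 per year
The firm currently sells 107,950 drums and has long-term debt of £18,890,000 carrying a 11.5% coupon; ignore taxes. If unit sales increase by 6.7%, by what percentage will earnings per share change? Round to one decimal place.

Total contribution margin = 107,950 × £122.85 = £13,261,657.50.
Subtracting fixed costs: EBIT = £13,261,657.50 − £5,016,600 = £8,245,057.50.
Interest = £2,172,350.00, so EBIT − I = £6,072,707.50.
Degree of combined leverage = contribution ÷ (EBIT − I) = £13,261,657.50 ÷ £6,072,707.50 = 2.1838.
%ΔEPS = DCL × %ΔSales = 2.1838 × +6.7% = +14.6%.

+14.6%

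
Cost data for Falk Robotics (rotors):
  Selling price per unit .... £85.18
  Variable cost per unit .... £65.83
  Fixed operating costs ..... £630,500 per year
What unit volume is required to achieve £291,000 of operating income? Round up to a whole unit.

47,623 rotors

Contribution margin per unit = £85.18 − £65.83 = £19.35.
Required volume = (fixed costs + target profit) ÷ CM = (£630,500 + £291,000) ÷ £19.35 = 47,622.74, so 47,623 rotors.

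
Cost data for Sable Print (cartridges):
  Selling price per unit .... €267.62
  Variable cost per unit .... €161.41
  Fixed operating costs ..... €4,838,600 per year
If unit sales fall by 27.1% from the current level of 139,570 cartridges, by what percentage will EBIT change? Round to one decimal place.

Total contribution margin = 139,570 × €106.21 = €14,823,729.70.
Subtracting fixed costs: EBIT = €14,823,729.70 − €4,838,600 = €9,985,129.70.
So DOL = total CM / EBIT = €14,823,729.70 / €9,985,129.70 = 1.4846.
Operating income changes by 1.4846 × -27.1% = -40.2%.

-40.2%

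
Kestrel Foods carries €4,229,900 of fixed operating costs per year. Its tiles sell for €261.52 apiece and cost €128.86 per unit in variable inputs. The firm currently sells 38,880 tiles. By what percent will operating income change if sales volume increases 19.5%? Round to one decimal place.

+108.4%

At 38,880 units, contribution = 38,880 × €132.66 = €5,157,820.80.
Subtracting fixed costs: EBIT = €5,157,820.80 − €4,229,900 = €927,920.80.
DOL = contribution ÷ EBIT = €5,157,820.80 ÷ €927,920.80 = 5.5585.
So EBIT moves 5.5585 × (+19.5%) = +108.4%.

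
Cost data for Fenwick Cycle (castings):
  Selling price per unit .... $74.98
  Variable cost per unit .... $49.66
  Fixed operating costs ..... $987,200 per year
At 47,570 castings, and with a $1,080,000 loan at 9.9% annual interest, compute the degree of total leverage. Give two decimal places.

10.91

Total contribution margin = 47,570 × $25.32 = $1,204,472.40.
EBIT = $1,204,472.40 − $987,200 = $217,272.40. Interest = $106,920.00.
DOL = $1,204,472.40 ÷ $217,272.40 = 5.5436; DFL = $217,272.40 ÷ $110,352.40 = 1.9689.
Combined leverage = 5.5436 × 1.9689 = 10.9148.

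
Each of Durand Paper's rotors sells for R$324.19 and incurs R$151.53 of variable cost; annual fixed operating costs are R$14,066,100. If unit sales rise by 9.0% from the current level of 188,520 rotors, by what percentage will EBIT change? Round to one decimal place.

+15.8%

At 188,520 units, contribution = 188,520 × R$172.66 = R$32,549,863.20.
EBIT = R$32,549,863.20 − R$14,066,100 = R$18,483,763.20.
Degree of operating leverage = R$32,549,863.20 / R$18,483,763.20 = 1.7610.
%ΔEBIT = DOL × %ΔSales = 1.7610 × +9.0% = +15.8%.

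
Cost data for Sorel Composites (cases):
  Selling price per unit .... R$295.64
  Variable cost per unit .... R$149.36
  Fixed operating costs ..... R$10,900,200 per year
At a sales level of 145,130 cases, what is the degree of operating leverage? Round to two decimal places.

Contribution at this volume is 145,130 × R$146.28 = R$21,229,616.40.
EBIT = R$21,229,616.40 − R$10,900,200 = R$10,329,416.40.
Degree of operating leverage = R$21,229,616.40 / R$10,329,416.40 = 2.0553.

2.06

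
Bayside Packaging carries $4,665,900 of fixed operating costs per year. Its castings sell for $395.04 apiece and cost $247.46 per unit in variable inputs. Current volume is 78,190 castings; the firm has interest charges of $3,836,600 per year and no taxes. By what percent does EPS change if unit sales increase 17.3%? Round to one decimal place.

+65.7%

At 78,190 units, contribution = 78,190 × $147.58 = $11,539,280.20.
Operating income = contribution − fixed costs = $11,539,280.20 − $4,665,900 = $6,873,380.20.
Interest = $3,836,600.00, so EBIT − I = $3,036,780.20.
Degree of combined leverage = contribution ÷ (EBIT − I) = $11,539,280.20 ÷ $3,036,780.20 = 3.7998.
EPS therefore changes by 3.7998 × (+17.3%) = +65.7%.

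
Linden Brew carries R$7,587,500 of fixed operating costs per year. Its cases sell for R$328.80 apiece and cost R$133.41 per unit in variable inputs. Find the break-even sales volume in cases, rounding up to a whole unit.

Contribution margin per unit = R$328.80 − R$133.41 = R$195.39.
Units to break even: R$7,587,500 ÷ R$195.39 = 38,832.59, rounded up to 38,833.

38,833 cases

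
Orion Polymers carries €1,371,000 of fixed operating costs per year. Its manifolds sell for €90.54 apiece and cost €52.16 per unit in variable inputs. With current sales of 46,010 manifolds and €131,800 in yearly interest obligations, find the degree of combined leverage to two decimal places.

6.71

Contribution at this volume is 46,010 × €38.38 = €1,765,863.80.
Operating income = contribution − fixed costs = €1,765,863.80 − €1,371,000 = €394,863.80. Interest = €131,800.00, so EBIT − I = €263,063.80.
DCL = contribution ÷ (EBIT − I) = €1,765,863.80 ÷ €263,063.80 = 6.7127.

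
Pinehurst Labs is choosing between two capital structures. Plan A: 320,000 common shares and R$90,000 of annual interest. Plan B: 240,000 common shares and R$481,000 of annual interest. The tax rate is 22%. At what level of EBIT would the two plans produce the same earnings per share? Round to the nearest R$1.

At indifference, (EBIT − 90,000)(1 − t)/320,000 = (EBIT − 481,000)(1 − t)/240,000.
The (1 − t) factor cancels: (EBIT − 90,000) × 240,000 = (EBIT − 481,000) × 320,000.
Solving, EBIT = (481,000·320,000 − 90,000·240,000) / (320,000 − 240,000) = 132,320,000,000 / 80,000 = 1,654,000.00.

R$1,654,000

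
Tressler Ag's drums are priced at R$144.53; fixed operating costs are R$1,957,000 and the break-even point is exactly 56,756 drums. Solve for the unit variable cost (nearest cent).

R$110.05

At break-even, FC = Q × (P − VC), so P − VC = R$1,957,000 ÷ 56,756 = R$34.4809.
Hence VC = price − CM = R$144.53 − R$34.4809 = R$110.05.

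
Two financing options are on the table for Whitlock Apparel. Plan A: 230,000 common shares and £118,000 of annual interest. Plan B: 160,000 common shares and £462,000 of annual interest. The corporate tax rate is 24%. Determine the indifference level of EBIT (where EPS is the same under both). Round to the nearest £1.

At indifference, (EBIT − 118,000)(1 − t)/230,000 = (EBIT − 462,000)(1 − t)/160,000.
Cancelling (1 − t) and cross-multiplying: 160,000·(EBIT − 118,000) = 230,000·(EBIT − 462,000).
Solving, EBIT = (462,000·230,000 − 118,000·160,000) / (230,000 − 160,000) = 87,380,000,000 / 70,000 = 1,248,285.71.

£1,248,286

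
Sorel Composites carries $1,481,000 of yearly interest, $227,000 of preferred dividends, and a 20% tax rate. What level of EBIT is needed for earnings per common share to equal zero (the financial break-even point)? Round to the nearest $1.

Preferred dividends are paid after tax, so their pre-tax equivalent is $227,000 ÷ (1 − 0.20) = $283,750.00.
EPS = 0 when EBIT covers interest plus the pre-tax preferred burden: $1,481,000 + $283,750.00 = $1,764,750.00.

$1,764,750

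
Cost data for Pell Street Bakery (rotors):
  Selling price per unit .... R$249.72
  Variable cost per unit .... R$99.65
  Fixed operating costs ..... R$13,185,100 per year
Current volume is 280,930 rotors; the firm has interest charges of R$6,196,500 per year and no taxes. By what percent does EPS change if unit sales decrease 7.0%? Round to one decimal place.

Contribution at this volume is 280,930 × R$150.07 = R$42,159,165.10.
Subtracting fixed costs: EBIT = R$42,159,165.10 − R$13,185,100 = R$28,974,065.10.
Interest = R$6,196,500.00, so EBIT − I = R$22,777,565.10.
Degree of combined leverage = contribution ÷ (EBIT − I) = R$42,159,165.10 ÷ R$22,777,565.10 = 1.8509.
EPS therefore changes by 1.8509 × (-7.0%) = -13.0%.

-13.0%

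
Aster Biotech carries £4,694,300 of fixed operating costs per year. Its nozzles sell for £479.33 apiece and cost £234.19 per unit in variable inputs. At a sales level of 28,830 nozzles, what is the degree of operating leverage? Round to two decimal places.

Total contribution margin = 28,830 × £245.14 = £7,067,386.20.
EBIT = £7,067,386.20 − £4,694,300 = £2,373,086.20.
DOL = contribution ÷ EBIT = £7,067,386.20 ÷ £2,373,086.20 = 2.9781.

2.98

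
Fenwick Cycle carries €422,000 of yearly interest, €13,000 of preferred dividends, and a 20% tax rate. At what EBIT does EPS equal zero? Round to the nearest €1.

Grossing the preferred dividend up to pre-tax terms: €13,000 / (1 − 0.20) = €16,250.00.
EPS = 0 when EBIT covers interest plus the pre-tax preferred burden: €422,000 + €16,250.00 = €438,250.00.

€438,250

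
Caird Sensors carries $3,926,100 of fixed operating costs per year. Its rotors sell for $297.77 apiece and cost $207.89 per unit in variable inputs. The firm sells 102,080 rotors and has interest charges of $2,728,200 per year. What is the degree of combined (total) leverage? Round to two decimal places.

At 102,080 units, contribution = 102,080 × $89.88 = $9,174,950.40.
Operating income = contribution − fixed costs = $9,174,950.40 − $3,926,100 = $5,248,850.40. Interest = $2,728,200.00.
DOL = $9,174,950.40 ÷ $5,248,850.40 = 1.7480; DFL = $5,248,850.40 ÷ $2,520,650.40 = 2.0823.
Combined leverage = 1.7480 × 2.0823 = 3.6399.

3.64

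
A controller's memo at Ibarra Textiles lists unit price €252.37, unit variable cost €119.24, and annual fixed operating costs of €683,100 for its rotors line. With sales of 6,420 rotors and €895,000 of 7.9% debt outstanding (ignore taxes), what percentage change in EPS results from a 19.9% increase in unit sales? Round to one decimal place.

+168.6%

Contribution at this volume is 6,420 × €133.13 = €854,694.60.
Subtracting fixed costs: EBIT = €854,694.60 − €683,100 = €171,594.60.
Interest = €70,705.00, so EBIT − I = €100,889.60.
Degree of combined leverage = contribution ÷ (EBIT − I) = €854,694.60 ÷ €100,889.60 = 8.4716.
EPS therefore changes by 8.4716 × (+19.9%) = +168.6%.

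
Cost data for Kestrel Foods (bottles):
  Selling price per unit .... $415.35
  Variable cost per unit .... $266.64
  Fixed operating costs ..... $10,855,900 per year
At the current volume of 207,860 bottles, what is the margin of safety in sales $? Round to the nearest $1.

$56,013,905

Unit CM = price − variable cost = $415.35 − $266.64 = $148.71. Break-even units = $10,855,900 ÷ $148.71 = 73,000.47; break-even revenue = 73,000.47 × $415.35 = $30,320,745.51.
Actual sales revenue = 207,860 × $415.35 = $86,334,651.00.
Margin of safety = $86,334,651.00 − $30,320,745.51 = $56,013,905.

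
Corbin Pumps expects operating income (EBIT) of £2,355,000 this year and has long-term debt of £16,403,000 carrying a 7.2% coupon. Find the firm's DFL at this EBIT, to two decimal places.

Annual interest charges come to £1,181,016.00.
DFL = EBIT ÷ (EBIT − I) = £2,355,000 ÷ (£2,355,000 − £1,181,016.00) = £2,355,000 ÷ £1,173,984.00 = 2.0060.

2.01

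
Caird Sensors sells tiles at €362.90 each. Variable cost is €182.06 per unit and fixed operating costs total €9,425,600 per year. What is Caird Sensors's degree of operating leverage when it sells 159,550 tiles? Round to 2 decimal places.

Contribution at this volume is 159,550 × €180.84 = €28,853,022.00.
Operating income = contribution − fixed costs = €28,853,022.00 − €9,425,600 = €19,427,422.00.
DOL = contribution ÷ EBIT = €28,853,022.00 ÷ €19,427,422.00 = 1.4852.

1.49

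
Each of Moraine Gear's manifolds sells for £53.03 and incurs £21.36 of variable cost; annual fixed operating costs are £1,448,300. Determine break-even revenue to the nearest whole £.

Contribution margin per unit = £53.03 − £21.36 = £31.67, a CM ratio of £31.67 ÷ £53.03 = 0.5972.
Break-even revenue = fixed costs × price ÷ CM = £1,448,300 × £53.03 ÷ £31.67 = £2,425,114.

£2,425,114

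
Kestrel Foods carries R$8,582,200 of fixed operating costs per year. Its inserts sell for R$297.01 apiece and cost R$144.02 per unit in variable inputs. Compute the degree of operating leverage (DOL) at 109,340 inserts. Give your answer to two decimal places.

At 109,340 units, contribution = 109,340 × R$152.99 = R$16,727,926.60.
Operating income = contribution − fixed costs = R$16,727,926.60 − R$8,582,200 = R$8,145,726.60.
Degree of operating leverage = R$16,727,926.60 / R$8,145,726.60 = 2.0536.

2.05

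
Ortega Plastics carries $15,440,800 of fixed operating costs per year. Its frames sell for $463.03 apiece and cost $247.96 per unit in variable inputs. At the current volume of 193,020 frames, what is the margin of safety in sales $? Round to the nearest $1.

$56,131,136

Unit CM = price − variable cost = $463.03 − $247.96 = $215.07. Break-even units = $15,440,800 ÷ $215.07 = 71,794.30; break-even revenue = 71,794.30 × $463.03 = $33,242,914.51.
Current sales = 193,020 × $463.03 = $89,374,050.60.
Margin of safety = $89,374,050.60 − $33,242,914.51 = $56,131,136.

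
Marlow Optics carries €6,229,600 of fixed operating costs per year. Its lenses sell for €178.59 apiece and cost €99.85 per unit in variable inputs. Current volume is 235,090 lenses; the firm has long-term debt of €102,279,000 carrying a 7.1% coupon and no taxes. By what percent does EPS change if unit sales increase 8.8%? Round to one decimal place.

+32.5%

At 235,090 units, contribution = 235,090 × €78.74 = €18,510,986.60.
Operating income = contribution − fixed costs = €18,510,986.60 − €6,229,600 = €12,281,386.60.
After interest of €7,261,809.00, pre-tax earnings = €5,019,577.60.
Degree of combined leverage = contribution ÷ (EBIT − I) = €18,510,986.60 ÷ €5,019,577.60 = 3.6878.
EPS therefore changes by 3.6878 × (+8.8%) = +32.5%.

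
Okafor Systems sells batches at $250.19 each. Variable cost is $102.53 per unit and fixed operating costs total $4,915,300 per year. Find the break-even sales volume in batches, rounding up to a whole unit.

Contribution margin per unit = $250.19 − $102.53 = $147.66.
Break-even volume = fixed costs ÷ CM per unit = $4,915,300 ÷ $147.66 = 33,287.96, so 33,288 batches.

33,288 batches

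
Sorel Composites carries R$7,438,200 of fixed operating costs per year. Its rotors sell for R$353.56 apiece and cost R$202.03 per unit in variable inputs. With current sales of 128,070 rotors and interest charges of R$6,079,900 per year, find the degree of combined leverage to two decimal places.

At 128,070 units, contribution = 128,070 × R$151.53 = R$19,406,447.10.
EBIT = R$19,406,447.10 − R$7,438,200 = R$11,968,247.10. Interest = R$6,079,900.00, so EBIT − I = R$5,888,347.10.
Degree of total leverage = total CM / (EBIT − interest) = R$19,406,447.10 / R$5,888,347.10 = 3.2957.

3.30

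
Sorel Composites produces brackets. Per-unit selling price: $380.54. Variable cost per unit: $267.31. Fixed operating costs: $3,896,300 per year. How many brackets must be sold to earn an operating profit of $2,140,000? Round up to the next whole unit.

53,311 brackets

Contribution margin per unit = $380.54 − $267.31 = $113.23.
Required volume = (fixed costs + target profit) ÷ CM = ($3,896,300 + $2,140,000) ÷ $113.23 = 53,310.08, so 53,311 brackets.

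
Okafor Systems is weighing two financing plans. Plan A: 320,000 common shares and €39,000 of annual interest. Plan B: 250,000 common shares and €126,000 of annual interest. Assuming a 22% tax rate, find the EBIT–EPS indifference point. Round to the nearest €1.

Set EPS_A = EPS_B: (EBIT − €39,000)(1 − 0.22) ÷ 320,000 = (EBIT − €126,000)(1 − 0.22) ÷ 250,000.
The (1 − t) factor cancels: (EBIT − 39,000) × 250,000 = (EBIT − 126,000) × 320,000.
Solving, EBIT = (126,000·320,000 − 39,000·250,000) / (320,000 − 250,000) = 30,570,000,000 / 70,000 = 436,714.29.

€436,714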